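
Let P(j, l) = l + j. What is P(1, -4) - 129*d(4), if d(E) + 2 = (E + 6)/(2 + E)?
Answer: 40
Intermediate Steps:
P(j, l) = j + l
d(E) = -2 + (6 + E)/(2 + E) (d(E) = -2 + (E + 6)/(2 + E) = -2 + (6 + E)/(2 + E))
P(1, -4) - 129*d(4) = (1 - 4) - 129*(2 - 1*4)/(2 + 4) = -3 - 129*(2 - 4)/6 = -3 - 43*(-2)/2 = -3 - 129*(-1/3) = -3 + 43 = 40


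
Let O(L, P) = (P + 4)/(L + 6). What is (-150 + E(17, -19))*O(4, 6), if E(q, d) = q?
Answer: -133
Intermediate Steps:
O(L, P) = (4 + P)/(6 + L)
(-150 + E(17, -19))*O(4, 6) = (-150 + 17)*((4 + 6)/(6 + 4)) = -133*10/10 = -133*1 = -133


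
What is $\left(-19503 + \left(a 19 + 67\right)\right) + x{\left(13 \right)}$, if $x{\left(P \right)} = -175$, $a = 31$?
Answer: $-19022$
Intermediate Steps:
$\left(-19503 + \left(a 19 + 67\right)\right) + x{\left(13 \right)} = \left(-19503 + \left(31 \cdot 19 + 67\right)\right) - 175 = \left(-19503 + \left(589 + 67\right)\right) - 175 = \left(-19503 + 656\right) - 175 = -18847 - 175 = -19022$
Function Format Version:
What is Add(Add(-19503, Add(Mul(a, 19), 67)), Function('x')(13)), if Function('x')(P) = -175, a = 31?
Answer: -19022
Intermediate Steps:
Add(Add(-19503, Add(Mul(a, 19), 67)), Function('x')(13)) = Add(Add(-19503, Add(Mul(31, 19), 67)), -175) = Add(Add(-19503, Add(589, 67)), -175) = Add(Add(-19503, 656), -175) = Add(-18847, -175) = -19022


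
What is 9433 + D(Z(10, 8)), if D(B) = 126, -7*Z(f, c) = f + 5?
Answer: 9559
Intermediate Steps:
Z(f, c) = -5/7 - f/7 (Z(f, c) = -(f + 5)/7 = -(5 + f)/7 = -5/7 - f/7)
9433 + D(Z(10, 8)) = 9433 + 126 = 9559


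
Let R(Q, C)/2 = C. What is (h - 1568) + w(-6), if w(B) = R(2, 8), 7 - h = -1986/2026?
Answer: -1564092/1013 ≈ -1544.0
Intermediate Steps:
h = 8084/1013 (h = 7 - (-1986)/2026 = 7 - 1*(-993/1013) = 7 + 993/1013 = 8084/1013 ≈ 7.9803)
R(Q, C) = 2*C
w(B) = 16 (w(B) = 2*8 = 16)
(h - 1568) + w(-6) = (8084/1013 - 1568) + 16 = -1580300/1013 + 16 = -1564092/1013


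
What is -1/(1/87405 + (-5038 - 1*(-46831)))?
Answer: -87405/3652917166 ≈ -2.3927e-5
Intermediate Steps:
-1/(1/87405 + (-5038 - 1*(-46831))) = -1/(1/87405 + (-5038 + 46831)) = -1/(1/87405 + 41793) = -1/3652917166/87405 = -1*87405/3652917166 = -87405/3652917166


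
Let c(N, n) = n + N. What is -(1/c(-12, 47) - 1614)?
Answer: 56489/35 ≈ 1614.0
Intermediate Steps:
c(N, n) = N + n
-(1/c(-12, 47) - 1614) = -(1/(-12 + 47) - 1614) = -(1/35 - 1614) = -1*(-56489/35) = 56489/35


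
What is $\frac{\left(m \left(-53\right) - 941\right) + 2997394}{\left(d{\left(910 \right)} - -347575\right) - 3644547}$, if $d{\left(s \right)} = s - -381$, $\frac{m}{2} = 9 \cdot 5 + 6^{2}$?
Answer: $- \frac{2987867}{3295681} \approx -0.9066$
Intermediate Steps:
$m = 162$ ($m = 2 \left(9 \cdot 5 + 6^{2}\right) = 2 \left(45 + 36\right) = 2 \cdot 81 = 162$)
$d{\left(s \right)} = 381 + s$ ($d{\left(s \right)} = s + 381 = 381 + s$)
$\frac{\left(m \left(-53\right) - 941\right) + 2997394}{\left(d{\left(910 \right)} - -347575\right) - 3644547} = \frac{\left(162 \left(-53\right) - 941\right) + 2997394}{\left(\left(381 + 910\right) - -347575\right) - 3644547} = \frac{\left(-8586 - 941\right) + 2997394}{\left(1291 + 347575\right) - 3644547} = \frac{-9527 + 2997394}{348866 - 3644547} = \frac{2987867}{-3295681} = 2987867 \left(- \frac{1}{3295681}\right) = - \frac{2987867}{3295681}$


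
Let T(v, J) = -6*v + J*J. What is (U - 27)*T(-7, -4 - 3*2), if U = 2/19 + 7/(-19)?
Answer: -73556/19 ≈ -3871.4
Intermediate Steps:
U = -5/19 (U = 2*(1/19) + 7*(-1/19) = 2/19 - 7/19 = -5/19 ≈ -0.26316)
T(v, J) = J² - 6*v (T(v, J) = -6*v + J² = J² - 6*v)
(U - 27)*T(-7, -4 - 3*2) = (-5/19 - 27)*((-4 - 3*2)² - 6*(-7)) = -518*((-4 - 6)² + 42)/19 = -518*((-10)² + 42)/19 = -518*(100 + 42)/19 = -518/19*142 = -73556/19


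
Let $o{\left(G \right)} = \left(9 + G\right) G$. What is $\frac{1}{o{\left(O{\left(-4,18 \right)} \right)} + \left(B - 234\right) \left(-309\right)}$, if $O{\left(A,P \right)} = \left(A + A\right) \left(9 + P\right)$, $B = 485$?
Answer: $- \frac{1}{32847} \approx -3.0444 \cdot 10^{-5}$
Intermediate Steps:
$O{\left(A,P \right)} = 2 A \left(9 + P\right)$
$o{\left(G \right)} = G \left(9 + G\right)$
$\frac{1}{o{\left(O{\left(-4,18 \right)} \right)} + \left(B - 234\right) \left(-309\right)} = \frac{1}{2 \left(-4\right) \left(9 + 18\right) \left(9 + 2 \left(-4\right) \left(9 + 18\right)\right) + \left(485 - 234\right) \left(-309\right)} = \frac{1}{2 \left(-4\right) 27 \left(9 + 2 \left(-4\right) 27\right) + 251 \left(-309\right)} = \frac{1}{- 216 \left(9 - 216\right) - 77559} = \frac{1}{\left(-216\right) \left(-207\right) - 77559} = \frac{1}{44712 - 77559} = \frac{1}{-32847} = - \frac{1}{32847}$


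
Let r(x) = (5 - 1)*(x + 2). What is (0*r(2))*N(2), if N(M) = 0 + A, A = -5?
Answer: 0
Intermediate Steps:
r(x) = 8 + 4*x (r(x) = 4*(2 + x) = 8 + 4*x)
N(M) = -5 (N(M) = 0 - 5 = -5)
(0*r(2))*N(2) = (0*(8 + 4*2))*(-5) = (0*(8 + 8))*(-5) = (0*16)*(-5) = 0*(-5) = 0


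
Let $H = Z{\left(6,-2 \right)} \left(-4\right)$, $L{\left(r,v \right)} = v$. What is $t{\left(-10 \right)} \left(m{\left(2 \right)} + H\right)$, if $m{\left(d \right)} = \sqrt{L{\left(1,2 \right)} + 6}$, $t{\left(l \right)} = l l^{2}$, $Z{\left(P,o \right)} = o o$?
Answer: $16000 - 2000 \sqrt{2} \approx 13172.0$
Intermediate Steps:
$Z{\left(P,o \right)} = o^{2}$
$t{\left(l \right)} = l^{3}$
$m{\left(d \right)} = 2 \sqrt{2}$ ($m{\left(d \right)} = \sqrt{2 + 6} = \sqrt{8} = 2 \sqrt{2}$)
$H = -16$ ($H = \left(-2\right)^{2} \left(-4\right) = 4 \left(-4\right) = -16$)
$t{\left(-10 \right)} \left(m{\left(2 \right)} + H\right) = \left(-10\right)^{3} \left(2 \sqrt{2} - 16\right) = - 1000 \left(-16 + 2 \sqrt{2}\right) = 16000 - 2000 \sqrt{2}$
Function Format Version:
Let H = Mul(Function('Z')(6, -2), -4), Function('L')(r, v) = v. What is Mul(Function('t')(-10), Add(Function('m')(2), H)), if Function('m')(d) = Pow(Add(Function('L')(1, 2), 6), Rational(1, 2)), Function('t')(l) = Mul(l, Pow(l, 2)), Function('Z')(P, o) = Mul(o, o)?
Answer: Add(16000, Mul(-2000, Pow(2, Rational(1, 2)))) ≈ 13172.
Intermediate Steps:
Function('Z')(P, o) = Pow(o, 2)
Function('t')(l) = Pow(l, 3)
Function('m')(d) = Mul(2, Pow(2, Rational(1, 2))) (Function('m')(d) = Pow(Add(2, 6), Rational(1, 2)) = Pow(8, Rational(1, 2)) = Mul(2, Pow(2, Rational(1, 2))))
H = -16 (H = Mul(Pow(-2, 2), -4) = Mul(4, -4) = -16)
Mul(Function('t')(-10), Add(Function('m')(2), H)) = Mul(Pow(-10, 3), Add(Mul(2, Pow(2, Rational(1, 2))), -16)) = Mul(-1000, Add(-16, Mul(2, Pow(2, Rational(1, 2))))) = Add(16000, Mul(-2000, Pow(2, Rational(1, 2))))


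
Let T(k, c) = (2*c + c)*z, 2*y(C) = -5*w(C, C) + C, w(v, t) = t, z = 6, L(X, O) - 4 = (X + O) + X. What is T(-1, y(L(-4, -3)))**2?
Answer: 63504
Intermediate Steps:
L(X, O) = 4 + O + 2*X (L(X, O) = 4 + ((X + O) + X) = 4 + ((O + X) + X) = 4 + (O + 2*X) = 4 + O + 2*X)
y(C) = -2*C (y(C) = (-5*C + C)/2 = (-4*C)/2 = -2*C)
T(k, c) = 18*c (T(k, c) = (2*c + c)*6 = (3*c)*6 = 18*c)
T(-1, y(L(-4, -3)))**2 = (18*(-2*(4 - 3 + 2*(-4))))**2 = (18*(-2*(4 - 3 - 8)))**2 = (18*(-2*(-7)))**2 = (18*14)**2 = 252**2 = 63504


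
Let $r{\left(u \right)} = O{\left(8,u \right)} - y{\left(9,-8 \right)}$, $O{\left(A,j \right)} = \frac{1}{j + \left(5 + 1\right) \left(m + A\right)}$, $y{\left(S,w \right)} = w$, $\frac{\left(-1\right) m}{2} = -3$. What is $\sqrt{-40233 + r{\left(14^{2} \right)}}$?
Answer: $\frac{i \sqrt{788409930}}{140} \approx 200.56 i$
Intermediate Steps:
$m = 6$ ($m = \left(-2\right) \left(-3\right) = 6$)
$O{\left(A,j \right)} = \frac{1}{36 + j + 6 A}$ ($O{\left(A,j \right)} = \frac{1}{j + \left(5 + 1\right) \left(6 + A\right)} = \frac{1}{j + 6 \left(6 + A\right)} = \frac{1}{j + \left(36 + 6 A\right)} = \frac{1}{36 + j + 6 A}$)
$r{\left(u \right)} = 8 + \frac{1}{84 + u}$ ($r{\left(u \right)} = \frac{1}{36 + u + 6 \cdot 8} - -8 = \frac{1}{36 + u + 48} + 8 = \frac{1}{84 + u} + 8 = 8 + \frac{1}{84 + u}$)
$\sqrt{-40233 + r{\left(14^{2} \right)}} = \sqrt{-40233 + \frac{673 + 8 \cdot 14^{2}}{84 + 14^{2}}} = \sqrt{-40233 + \frac{673 + 8 \cdot 196}{84 + 196}} = \sqrt{-40233 + \frac{673 + 1568}{280}} = \sqrt{-40233 + \frac{1}{280} \cdot 2241} = \sqrt{-40233 + \frac{2241}{280}} = \sqrt{- \frac{11262999}{280}} = \frac{i \sqrt{788409930}}{140}$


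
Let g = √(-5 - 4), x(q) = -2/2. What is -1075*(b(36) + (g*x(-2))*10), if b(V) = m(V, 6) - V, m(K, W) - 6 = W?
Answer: 25800 + 32250*I ≈ 25800.0 + 32250.0*I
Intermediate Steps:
m(K, W) = 6 + W
x(q) = -1 (x(q) = -2*½ = -1)
b(V) = 12 - V (b(V) = (6 + 6) - V = 12 - V)
g = 3*I (g = √(-9) = 3*I ≈ 3.0*I)
-1075*(b(36) + (g*x(-2))*10) = -1075*((12 - 1*36) + ((3*I)*(-1))*10) = -1075*((12 - 36) - 3*I*10) = -1075*(-24 - 30*I) = 25800 + 32250*I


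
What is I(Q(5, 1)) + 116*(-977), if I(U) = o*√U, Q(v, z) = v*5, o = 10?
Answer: -113282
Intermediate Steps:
Q(v, z) = 5*v
I(U) = 10*√U
I(Q(5, 1)) + 116*(-977) = 10*√(5*5) + 116*(-977) = 10*√25 - 113332 = 10*5 - 113332 = 50 - 113332 = -113282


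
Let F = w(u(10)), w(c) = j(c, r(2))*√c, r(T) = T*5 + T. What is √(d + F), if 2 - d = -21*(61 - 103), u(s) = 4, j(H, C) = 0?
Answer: 4*I*√55 ≈ 29.665*I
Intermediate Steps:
r(T) = 6*T (r(T) = 5*T + T = 6*T)
w(c) = 0 (w(c) = 0*√c = 0)
d = -880 (d = 2 - (-21)*(61 - 103) = 2 - (-21)*(-42) = 2 - 1*882 = 2 - 882 = -880)
F = 0
√(d + F) = √(-880 + 0) = √(-880) = 4*I*√55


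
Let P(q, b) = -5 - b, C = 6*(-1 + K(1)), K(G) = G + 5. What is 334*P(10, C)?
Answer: -11690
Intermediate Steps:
K(G) = 5 + G
C = 30 (C = 6*(-1 + (5 + 1)) = 6*(-1 + 6) = 6*5 = 30)
334*P(10, C) = 334*(-5 - 1*30) = 334*(-5 - 30) = 334*(-35) = -11690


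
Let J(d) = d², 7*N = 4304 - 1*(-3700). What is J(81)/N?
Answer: 15309/2668 ≈ 5.7380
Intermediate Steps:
N = 8004/7 (N = (4304 - 1*(-3700))/7 = (4304 + 3700)/7 = (⅐)*8004 = 8004/7 ≈ 1143.4)
J(81)/N = 81²/(8004/7) = 6561*(7/8004) = 15309/2668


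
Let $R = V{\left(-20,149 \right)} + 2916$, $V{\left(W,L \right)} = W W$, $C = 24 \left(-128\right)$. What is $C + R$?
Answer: $244$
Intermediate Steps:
$C = -3072$
$V{\left(W,L \right)} = W^{2}$
$R = 3316$ ($R = \left(-20\right)^{2} + 2916 = 400 + 2916 = 3316$)
$C + R = -3072 + 3316 = 244$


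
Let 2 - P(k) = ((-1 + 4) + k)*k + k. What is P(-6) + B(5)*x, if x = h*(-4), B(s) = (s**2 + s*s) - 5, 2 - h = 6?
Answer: 710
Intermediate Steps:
P(k) = 2 - k - k*(3 + k) (P(k) = 2 - (((-1 + 4) + k)*k + k) = 2 - ((3 + k)*k + k) = 2 - (k*(3 + k) + k) = 2 - (k + k*(3 + k)) = 2 + (-k - k*(3 + k)) = 2 - k - k*(3 + k))
h = -4 (h = 2 - 1*6 = 2 - 6 = -4)
B(s) = -5 + 2*s**2 (B(s) = (s**2 + s**2) - 5 = 2*s**2 - 5 = -5 + 2*s**2)
x = 16 (x = -4*(-4) = 16)
P(-6) + B(5)*x = (2 - 1*(-6)**2 - 4*(-6)) + (-5 + 2*5**2)*16 = (2 - 1*36 + 24) + (-5 + 2*25)*16 = (2 - 36 + 24) + (-5 + 50)*16 = -10 + 45*16 = -10 + 720 = 710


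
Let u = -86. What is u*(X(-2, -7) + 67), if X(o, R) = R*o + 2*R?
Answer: -5762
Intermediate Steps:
X(o, R) = 2*R + R*o
u*(X(-2, -7) + 67) = -86*(-7*(2 - 2) + 67) = -86*(-7*0 + 67) = -86*(0 + 67) = -86*67 = -5762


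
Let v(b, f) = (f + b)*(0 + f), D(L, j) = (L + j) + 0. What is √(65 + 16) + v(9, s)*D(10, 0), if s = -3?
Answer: -171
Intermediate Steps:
D(L, j) = L + j
v(b, f) = f*(b + f) (v(b, f) = (b + f)*f = f*(b + f))
√(65 + 16) + v(9, s)*D(10, 0) = √(65 + 16) + (-3*(9 - 3))*(10 + 0) = √81 - 3*6*10 = 9 - 18*10 = 9 - 180 = -171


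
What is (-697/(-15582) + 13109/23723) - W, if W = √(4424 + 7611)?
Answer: 31542767/52807398 - √12035 ≈ -109.11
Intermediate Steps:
W = √12035 ≈ 109.70
(-697/(-15582) + 13109/23723) - W = (-697/(-15582) + 13109/23723) - √12035 = (-697*(-1/15582) + 13109*(1/23723)) - √12035 = (697/15582 + 13109/23723) - √12035 = 31542767/52807398 - √12035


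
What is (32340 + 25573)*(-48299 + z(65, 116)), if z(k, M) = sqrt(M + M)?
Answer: -2797139987 + 115826*sqrt(58) ≈ -2.7963e+9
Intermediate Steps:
z(k, M) = sqrt(2)*sqrt(M) (z(k, M) = sqrt(2*M) = sqrt(2)*sqrt(M))
(32340 + 25573)*(-48299 + z(65, 116)) = (32340 + 25573)*(-48299 + sqrt(2)*sqrt(116)) = 57913*(-48299 + sqrt(2)*(2*sqrt(29))) = 57913*(-48299 + 2*sqrt(58)) = -2797139987 + 115826*sqrt(58)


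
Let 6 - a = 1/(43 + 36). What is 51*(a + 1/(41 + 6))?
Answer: 1137810/3713 ≈ 306.44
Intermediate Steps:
a = 473/79 (a = 6 - 1/(43 + 36) = 6 - 1/79 = 473/79 ≈ 5.9873)
51*(a + 1/(41 + 6)) = 51*(473/79 + 1/(41 + 6)) = 51*(473/79 + 1/47) = 51*(22310/3713) = 1137810/3713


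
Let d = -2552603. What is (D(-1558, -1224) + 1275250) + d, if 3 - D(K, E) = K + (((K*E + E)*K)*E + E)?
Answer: -3634285604424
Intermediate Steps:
D(K, E) = 3 - E - K - E*K*(E + E*K) (D(K, E) = 3 - (K + (((K*E + E)*K)*E + E)) = 3 - (K + (((E*K + E)*K)*E + E)) = 3 - (K + (((E + E*K)*K)*E + E)) = 3 - (K + ((K*(E + E*K))*E + E)) = 3 - (K + (E*K*(E + E*K) + E)) = 3 - (K + (E + E*K*(E + E*K))) = 3 - (E + K + E*K*(E + E*K)) = 3 + (-E - K - E*K*(E + E*K)) = 3 - E - K - E*K*(E + E*K))
(D(-1558, -1224) + 1275250) + d = ((3 - 1*(-1224) - 1*(-1558) - 1*(-1558)*(-1224)² - 1*(-1224)²*(-1558)²) + 1275250) - 2552603 = ((3 + 1224 + 1558 - 1*(-1558)*1498176 - 1*1498176*2427364) + 1275250) - 2552603 = ((3 + 1224 + 1558 + 2334158208 - 3636618488064) + 1275250) - 2552603 = (-3634284327071 + 1275250) - 2552603 = -3634283051821 - 2552603 = -3634285604424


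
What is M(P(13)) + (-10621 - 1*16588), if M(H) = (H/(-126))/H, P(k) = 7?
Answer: -3428335/126 ≈ -27209.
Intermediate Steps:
M(H) = -1/126 (M(H) = (H*(-1/126))/H = (-H/126)/H = -1/126)
M(P(13)) + (-10621 - 1*16588) = -1/126 + (-10621 - 1*16588) = -1/126 + (-10621 - 16588) = -1/126 - 27209 = -3428335/126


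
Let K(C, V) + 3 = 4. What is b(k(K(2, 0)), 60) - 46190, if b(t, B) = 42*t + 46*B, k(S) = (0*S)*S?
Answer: -43430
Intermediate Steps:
K(C, V) = 1 (K(C, V) = -3 + 4 = 1)
k(S) = 0 (k(S) = 0*S = 0)
b(k(K(2, 0)), 60) - 46190 = (42*0 + 46*60) - 46190 = (0 + 2760) - 46190 = 2760 - 46190 = -43430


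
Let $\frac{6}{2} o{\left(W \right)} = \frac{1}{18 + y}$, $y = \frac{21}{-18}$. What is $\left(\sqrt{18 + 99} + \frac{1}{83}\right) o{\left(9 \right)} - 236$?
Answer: $- \frac{1978386}{8383} + \frac{6 \sqrt{13}}{101} \approx -235.79$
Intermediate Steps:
$y = - \frac{7}{6}$ ($y = 21 \left(- \frac{1}{18}\right) = - \frac{7}{6} \approx -1.1667$)
$o{\left(W \right)} = \frac{2}{101}$ ($o{\left(W \right)} = \frac{1}{3 \left(18 - \frac{7}{6}\right)} = \frac{1}{3 \cdot \frac{101}{6}} = \frac{1}{3} \cdot \frac{6}{101} = \frac{2}{101}$)
$\left(\sqrt{18 + 99} + \frac{1}{83}\right) o{\left(9 \right)} - 236 = \left(\sqrt{18 + 99} + \frac{1}{83}\right) \frac{2}{101} - 236 = \left(\sqrt{117} + \frac{1}{83}\right) \frac{2}{101} - 236 = \left(3 \sqrt{13} + \frac{1}{83}\right) \frac{2}{101} - 236 = \left(\frac{1}{83} + 3 \sqrt{13}\right) \frac{2}{101} - 236 = \left(\frac{2}{8383} + \frac{6 \sqrt{13}}{101}\right) - 236 = - \frac{1978386}{8383} + \frac{6 \sqrt{13}}{101}$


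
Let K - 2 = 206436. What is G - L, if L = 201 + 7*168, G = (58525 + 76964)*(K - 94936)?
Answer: 15107293101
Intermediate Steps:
K = 206438 (K = 2 + 206436 = 206438)
G = 15107294478 (G = (58525 + 76964)*(206438 - 94936) = 135489*111502 = 15107294478)
L = 1377 (L = 201 + 1176 = 1377)
G - L = 15107294478 - 1*1377 = 15107294478 - 1377 = 15107293101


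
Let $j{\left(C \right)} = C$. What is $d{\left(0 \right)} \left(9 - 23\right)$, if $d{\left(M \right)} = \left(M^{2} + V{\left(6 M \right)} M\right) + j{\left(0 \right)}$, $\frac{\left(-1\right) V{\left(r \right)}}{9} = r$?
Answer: $0$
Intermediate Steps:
$V{\left(r \right)} = - 9 r$
$d{\left(M \right)} = - 53 M^{2}$ ($d{\left(M \right)} = \left(M^{2} + - 9 \cdot 6 M M\right) + 0 = \left(M^{2} + - 54 M M\right) + 0 = \left(M^{2} - 54 M^{2}\right) + 0 = - 53 M^{2} + 0 = - 53 M^{2}$)
$d{\left(0 \right)} \left(9 - 23\right) = - 53 \cdot 0^{2} \left(9 - 23\right) = \left(-53\right) 0 \left(-14\right) = 0 \left(-14\right) = 0$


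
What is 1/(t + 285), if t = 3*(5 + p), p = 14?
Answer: 1/342 ≈ 0.0029240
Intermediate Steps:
t = 57 (t = 3*(5 + 14) = 3*19 = 57)
1/(t + 285) = 1/(57 + 285) = 1/342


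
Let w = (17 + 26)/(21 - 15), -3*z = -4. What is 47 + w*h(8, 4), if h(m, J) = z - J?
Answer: 251/9 ≈ 27.889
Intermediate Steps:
z = 4/3 (z = -1/3*(-4) = 4/3 ≈ 1.3333)
h(m, J) = 4/3 - J
w = 43/6 ≈ 7.1667
47 + w*h(8, 4) = 47 + 43*(4/3 - 1*4)/6 = 47 + 43*(4/3 - 4)/6 = 47 + (43/6)*(-8/3) = 47 - 172/9 = 251/9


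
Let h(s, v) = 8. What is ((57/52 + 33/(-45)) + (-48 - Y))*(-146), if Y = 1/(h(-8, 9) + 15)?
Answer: 62443543/8970 ≈ 6961.4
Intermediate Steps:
Y = 1/23 (Y = 1/(8 + 15) = 1/23 ≈ 0.043478)
((57/52 + 33/(-45)) + (-48 - Y))*(-146) = ((57/52 + 33/(-45)) + (-48 - 1*1/23))*(-146) = ((57*(1/52) + 33*(-1/45)) + (-48 - 1/23))*(-146) = ((57/52 - 11/15) - 1105/23)*(-146) = (283/780 - 1105/23)*(-146) = -855391/17940*(-146) = 62443543/8970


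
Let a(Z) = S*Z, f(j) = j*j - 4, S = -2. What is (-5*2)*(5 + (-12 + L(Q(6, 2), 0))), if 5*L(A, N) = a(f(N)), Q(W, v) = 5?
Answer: 54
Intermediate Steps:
f(j) = -4 + j**2 (f(j) = j**2 - 4 = -4 + j**2)
a(Z) = -2*Z
L(A, N) = 8/5 - 2*N**2/5 (L(A, N) = (-2*(-4 + N**2))/5 = (8 - 2*N**2)/5 = 8/5 - 2*N**2/5)
(-5*2)*(5 + (-12 + L(Q(6, 2), 0))) = (-5*2)*(5 + (-12 + (8/5 - 2/5*0**2))) = -10*(5 + (-12 + (8/5 - 2/5*0))) = -10*(5 + (-12 + (8/5 + 0))) = -10*(5 + (-12 + 8/5)) = -10*(5 - 52/5) = -10*(-27/5) = 54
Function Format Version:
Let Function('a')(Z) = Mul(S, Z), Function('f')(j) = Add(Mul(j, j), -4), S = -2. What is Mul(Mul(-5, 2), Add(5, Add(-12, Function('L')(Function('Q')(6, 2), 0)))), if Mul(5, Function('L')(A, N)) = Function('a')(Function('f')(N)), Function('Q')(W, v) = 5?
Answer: 54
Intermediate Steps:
Function('f')(j) = Add(-4, Pow(j, 2)) (Function('f')(j) = Add(Pow(j, 2), -4) = Add(-4, Pow(j, 2)))
Function('a')(Z) = Mul(-2, Z)
Function('L')(A, N) = Add(Rational(8, 5), Mul(Rational(-2, 5), Pow(N, 2))) (Function('L')(A, N) = Mul(Rational(1, 5), Mul(-2, Add(-4, Pow(N, 2)))) = Mul(Rational(1, 5), Add(8, Mul(-2, Pow(N, 2)))) = Add(Rational(8, 5), Mul(Rational(-2, 5), Pow(N, 2))))
Mul(Mul(-5, 2), Add(5, Add(-12, Function('L')(Function('Q')(6, 2), 0)))) = Mul(Mul(-5, 2), Add(5, Add(-12, Add(Rational(8, 5), Mul(Rational(-2, 5), Pow(0, 2)))))) = Mul(-10, Add(5, Add(-12, Add(Rational(8, 5), Mul(Rational(-2, 5), 0))))) = Mul(-10, Add(5, Add(-12, Add(Rational(8, 5), 0)))) = Mul(-10, Add(5, Add(-12, Rational(8, 5)))) = Mul(-10, Add(5, Rational(-52, 5))) = Mul(-10, Rational(-27, 5)) = 54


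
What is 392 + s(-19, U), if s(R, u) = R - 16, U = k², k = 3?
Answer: 357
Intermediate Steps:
U = 9 (U = 3² = 9)
s(R, u) = -16 + R
392 + s(-19, U) = 392 + (-16 - 19) = 392 - 35 = 357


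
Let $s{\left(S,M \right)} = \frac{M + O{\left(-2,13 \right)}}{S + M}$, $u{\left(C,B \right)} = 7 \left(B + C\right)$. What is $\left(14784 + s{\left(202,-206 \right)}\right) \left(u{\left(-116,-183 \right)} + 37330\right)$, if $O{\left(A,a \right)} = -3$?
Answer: $\frac{2091139765}{4} \approx 5.2278 \cdot 10^{8}$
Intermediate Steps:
$u{\left(C,B \right)} = 7 B + 7 C$
$s{\left(S,M \right)} = \frac{-3 + M}{M + S}$ ($s{\left(S,M \right)} = \frac{M - 3}{S + M} = \frac{-3 + M}{M + S}$)
$\left(14784 + s{\left(202,-206 \right)}\right) \left(u{\left(-116,-183 \right)} + 37330\right) = \left(14784 + \frac{-3 - 206}{-206 + 202}\right) \left(\left(7 \left(-183\right) + 7 \left(-116\right)\right) + 37330\right) = \left(14784 + \frac{1}{-4} \left(-209\right)\right) \left(\left(-1281 - 812\right) + 37330\right) = \left(14784 - - \frac{209}{4}\right) \left(-2093 + 37330\right) = \left(14784 + \frac{209}{4}\right) 35237 = \frac{59345}{4} \cdot 35237 = \frac{2091139765}{4}$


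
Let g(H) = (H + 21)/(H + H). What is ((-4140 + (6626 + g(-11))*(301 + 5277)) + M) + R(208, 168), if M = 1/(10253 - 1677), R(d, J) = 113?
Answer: 3486023258507/94336 ≈ 3.6953e+7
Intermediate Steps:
g(H) = (21 + H)/(2*H) (g(H) = (21 + H)/((2*H)) = (21 + H)*(1/(2*H)) = (21 + H)/(2*H))
M = 1/8576 ≈ 0.00011660
((-4140 + (6626 + g(-11))*(301 + 5277)) + M) + R(208, 168) = ((-4140 + (6626 + (½)*(21 - 11)/(-11))*(301 + 5277)) + 1/8576) + 113 = ((-4140 + (6626 + (½)*(-1/11)*10)*5578) + 1/8576) + 113 = ((-4140 + (6626 - 5/11)*5578) + 1/8576) + 113 = ((-4140 + (72881/11)*5578) + 1/8576) + 113 = ((-4140 + 406530218/11) + 1/8576) + 113 = (406484678/11 + 1/8576) + 113 = 3486012598539/94336 + 113 = 3486023258507/94336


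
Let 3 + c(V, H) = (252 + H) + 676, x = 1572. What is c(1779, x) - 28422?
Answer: -25925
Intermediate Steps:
c(V, H) = 925 + H (c(V, H) = -3 + ((252 + H) + 676) = -3 + (928 + H) = 925 + H)
c(1779, x) - 28422 = (925 + 1572) - 28422 = 2497 - 28422 = -25925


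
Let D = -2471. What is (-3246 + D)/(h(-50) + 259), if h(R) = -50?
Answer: -5717/209 ≈ -27.354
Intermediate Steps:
(-3246 + D)/(h(-50) + 259) = (-3246 - 2471)/(-50 + 259) = -5717/209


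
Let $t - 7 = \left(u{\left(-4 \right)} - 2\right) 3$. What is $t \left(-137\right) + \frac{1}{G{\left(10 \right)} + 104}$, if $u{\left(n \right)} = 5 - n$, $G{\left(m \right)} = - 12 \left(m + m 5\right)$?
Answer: $- \frac{2362977}{616} \approx -3836.0$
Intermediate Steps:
$G{\left(m \right)} = - 72 m$ ($G{\left(m \right)} = - 12 \left(m + 5 m\right) = - 12 \cdot 6 m = - 72 m$)
$t = 28$ ($t = 7 + \left(\left(5 - -4\right) - 2\right) 3 = 7 + \left(\left(5 + 4\right) - 2\right) 3 = 7 + \left(9 - 2\right) 3 = 7 + 7 \cdot 3 = 7 + 21 = 28$)
$t \left(-137\right) + \frac{1}{G{\left(10 \right)} + 104} = 28 \left(-137\right) + \frac{1}{\left(-72\right) 10 + 104} = -3836 + \frac{1}{-720 + 104} = -3836 + \frac{1}{-616} = -3836 - \frac{1}{616} = - \frac{2362977}{616}$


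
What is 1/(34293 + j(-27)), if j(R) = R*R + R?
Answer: 1/34995 ≈ 2.8576e-5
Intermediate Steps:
j(R) = R + R² (j(R) = R² + R = R + R²)
1/(34293 + j(-27)) = 1/(34293 - 27*(1 - 27)) = 1/(34293 - 27*(-26)) = 1/(34293 + 702) = 1/34995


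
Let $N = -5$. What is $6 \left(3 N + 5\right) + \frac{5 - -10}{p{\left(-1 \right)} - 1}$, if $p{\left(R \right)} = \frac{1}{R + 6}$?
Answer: $- \frac{315}{4} \approx -78.75$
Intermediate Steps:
$p{\left(R \right)} = \frac{1}{6 + R}$
$6 \left(3 N + 5\right) + \frac{5 - -10}{p{\left(-1 \right)} - 1} = 6 \left(3 \left(-5\right) + 5\right) + \frac{5 - -10}{\frac{1}{6 - 1} - 1} = 6 \left(-15 + 5\right) + \frac{5 + 10}{\frac{1}{5} - 1} = 6 \left(-10\right) + \frac{15}{\frac{1}{5} - 1} = -60 + \frac{15}{- \frac{4}{5}} = -60 + 15 \left(- \frac{5}{4}\right) = -60 - \frac{75}{4} = - \frac{315}{4}$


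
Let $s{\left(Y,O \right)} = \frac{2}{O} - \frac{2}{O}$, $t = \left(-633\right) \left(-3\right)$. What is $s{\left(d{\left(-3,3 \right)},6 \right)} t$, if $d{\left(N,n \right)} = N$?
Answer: $0$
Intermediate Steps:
$t = 1899$
$s{\left(Y,O \right)} = 0$
$s{\left(d{\left(-3,3 \right)},6 \right)} t = 0 \cdot 1899 = 0$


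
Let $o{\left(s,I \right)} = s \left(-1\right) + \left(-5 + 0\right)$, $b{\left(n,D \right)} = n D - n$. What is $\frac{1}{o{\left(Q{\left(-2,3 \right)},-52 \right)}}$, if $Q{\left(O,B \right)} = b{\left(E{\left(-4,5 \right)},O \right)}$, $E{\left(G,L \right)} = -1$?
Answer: $- \frac{1}{8} \approx -0.125$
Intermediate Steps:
$b{\left(n,D \right)} = - n + D n$ ($b{\left(n,D \right)} = D n - n = - n + D n$)
$Q{\left(O,B \right)} = 1 - O$ ($Q{\left(O,B \right)} = - (-1 + O) = 1 - O$)
$o{\left(s,I \right)} = -5 - s$ ($o{\left(s,I \right)} = - s - 5 = -5 - s$)
$\frac{1}{o{\left(Q{\left(-2,3 \right)},-52 \right)}} = \frac{1}{-5 - \left(1 - -2\right)} = \frac{1}{-5 - \left(1 + 2\right)} = \frac{1}{-5 - 3} = \frac{1}{-8} = - \frac{1}{8}$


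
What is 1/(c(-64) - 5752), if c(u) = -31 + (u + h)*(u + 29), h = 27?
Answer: -1/4488 ≈ -0.00022282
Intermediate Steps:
c(u) = -31 + (27 + u)*(29 + u) (c(u) = -31 + (u + 27)*(u + 29) = -31 + (27 + u)*(29 + u))
1/(c(-64) - 5752) = 1/((752 + (-64)² + 56*(-64)) - 5752) = 1/((752 + 4096 - 3584) - 5752) = 1/(1264 - 5752) = 1/(-4488) = -1/4488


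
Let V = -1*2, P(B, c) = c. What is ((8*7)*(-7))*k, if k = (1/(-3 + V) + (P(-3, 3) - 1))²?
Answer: -31752/25 ≈ -1270.1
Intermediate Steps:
V = -2
k = 81/25 (k = (1/(-3 - 2) + (3 - 1))² = (1/(-5) + 2)² = (-⅕ + 2)² = (9/5)² = 81/25 ≈ 3.2400)
((8*7)*(-7))*k = ((8*7)*(-7))*(81/25) = (56*(-7))*(81/25) = -392*81/25 = -31752/25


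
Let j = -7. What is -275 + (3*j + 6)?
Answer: -290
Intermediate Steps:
-275 + (3*j + 6) = -275 + (3*(-7) + 6) = -275 + (-21 + 6) = -275 - 15 = -290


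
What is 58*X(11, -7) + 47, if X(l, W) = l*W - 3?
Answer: -4593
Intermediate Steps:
X(l, W) = -3 + W*l (X(l, W) = W*l - 3 = -3 + W*l)
58*X(11, -7) + 47 = 58*(-3 - 7*11) + 47 = 58*(-3 - 77) + 47 = 58*(-80) + 47 = -4640 + 47 = -4593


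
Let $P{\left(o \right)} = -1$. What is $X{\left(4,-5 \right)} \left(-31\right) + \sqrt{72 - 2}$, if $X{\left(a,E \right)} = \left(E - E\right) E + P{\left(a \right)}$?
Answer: $31 + \sqrt{70} \approx 39.367$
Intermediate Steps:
$X{\left(a,E \right)} = -1$ ($X{\left(a,E \right)} = \left(E - E\right) E - 1 = 0 E - 1 = 0 - 1 = -1$)
$X{\left(4,-5 \right)} \left(-31\right) + \sqrt{72 - 2} = \left(-1\right) \left(-31\right) + \sqrt{72 - 2} = 31 + \sqrt{70}$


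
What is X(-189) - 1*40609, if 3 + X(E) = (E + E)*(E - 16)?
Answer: 36878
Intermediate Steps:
X(E) = -3 + 2*E*(-16 + E) (X(E) = -3 + (E + E)*(E - 16) = -3 + (2*E)*(-16 + E) = -3 + 2*E*(-16 + E))
X(-189) - 1*40609 = (-3 - 32*(-189) + 2*(-189)²) - 1*40609 = (-3 + 6048 + 2*35721) - 40609 = (-3 + 6048 + 71442) - 40609 = 77487 - 40609 = 36878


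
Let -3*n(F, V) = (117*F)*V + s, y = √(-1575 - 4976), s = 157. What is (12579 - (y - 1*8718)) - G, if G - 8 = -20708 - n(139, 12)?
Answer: -69322/3 - I*√6551 ≈ -23107.0 - 80.938*I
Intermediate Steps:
y = I*√6551 (y = √(-6551) = I*√6551 ≈ 80.938*I)
n(F, V) = -157/3 - 39*F*V (n(F, V) = -((117*F)*V + 157)/3 = -(117*F*V + 157)/3 = -(157 + 117*F*V)/3 = -157/3 - 39*F*V)
G = 133213/3 (G = 8 + (-20708 - (-157/3 - 39*139*12)) = 8 + (-20708 - (-157/3 - 65052)) = 8 + (-20708 - 1*(-195313/3)) = 8 + (-20708 + 195313/3) = 8 + 133189/3 = 133213/3 ≈ 44404.)
(12579 - (y - 1*8718)) - G = (12579 - (I*√6551 - 1*8718)) - 1*133213/3 = (12579 - (I*√6551 - 8718)) - 133213/3 = (12579 - (-8718 + I*√6551)) - 133213/3 = (12579 + (8718 - I*√6551)) - 133213/3 = (21297 - I*√6551) - 133213/3 = -69322/3 - I*√6551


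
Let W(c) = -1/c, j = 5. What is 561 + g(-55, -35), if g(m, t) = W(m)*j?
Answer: 6172/11 ≈ 561.09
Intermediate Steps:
g(m, t) = -5/m (g(m, t) = -1/m*5 = -5/m)
561 + g(-55, -35) = 561 - 5/(-55) = 561 - 5*(-1/55) = 561 + 1/11 = 6172/11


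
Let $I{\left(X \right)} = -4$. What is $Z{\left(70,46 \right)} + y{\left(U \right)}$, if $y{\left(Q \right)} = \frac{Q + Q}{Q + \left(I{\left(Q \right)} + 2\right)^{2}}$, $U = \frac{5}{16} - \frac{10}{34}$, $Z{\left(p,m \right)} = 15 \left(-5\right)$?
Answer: $- \frac{81965}{1093} \approx -74.991$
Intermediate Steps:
$Z{\left(p,m \right)} = -75$
$U = \frac{5}{272}$ ($U = 5 \cdot \frac{1}{16} - \frac{5}{17} = \frac{5}{16} - \frac{5}{17} = \frac{5}{272} \approx 0.018382$)
$y{\left(Q \right)} = \frac{2 Q}{4 + Q}$ ($y{\left(Q \right)} = \frac{Q + Q}{Q + \left(-4 + 2\right)^{2}} = \frac{2 Q}{Q + \left(-2\right)^{2}} = \frac{2 Q}{Q + 4} = \frac{2 Q}{4 + Q}$)
$Z{\left(70,46 \right)} + y{\left(U \right)} = -75 + 2 \cdot \frac{5}{272} \frac{1}{4 + \frac{5}{272}} = -75 + 2 \cdot \frac{5}{272} \frac{1}{\frac{1093}{272}} = -75 + 2 \cdot \frac{5}{272} \cdot \frac{272}{1093} = -75 + \frac{10}{1093} = - \frac{81965}{1093}$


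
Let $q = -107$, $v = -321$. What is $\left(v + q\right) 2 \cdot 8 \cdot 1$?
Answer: $-6848$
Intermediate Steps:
$\left(v + q\right) 2 \cdot 8 \cdot 1 = \left(-321 - 107\right) 2 \cdot 8 \cdot 1 = - 428 \cdot 16 \cdot 1 = \left(-428\right) 16 = -6848$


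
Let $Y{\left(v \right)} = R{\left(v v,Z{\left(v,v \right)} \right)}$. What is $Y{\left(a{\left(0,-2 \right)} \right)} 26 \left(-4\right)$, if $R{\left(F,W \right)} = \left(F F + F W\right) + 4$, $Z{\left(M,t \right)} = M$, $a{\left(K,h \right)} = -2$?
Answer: $-1248$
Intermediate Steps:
$R{\left(F,W \right)} = 4 + F^{2} + F W$ ($R{\left(F,W \right)} = \left(F^{2} + F W\right) + 4 = 4 + F^{2} + F W$)
$Y{\left(v \right)} = 4 + v^{3} + v^{4}$ ($Y{\left(v \right)} = 4 + \left(v v\right)^{2} + v v v = 4 + \left(v^{2}\right)^{2} + v^{2} v = 4 + v^{4} + v^{3} = 4 + v^{3} + v^{4}$)
$Y{\left(a{\left(0,-2 \right)} \right)} 26 \left(-4\right) = \left(4 + \left(-2\right)^{3} + \left(-2\right)^{4}\right) 26 \left(-4\right) = \left(4 - 8 + 16\right) 26 \left(-4\right) = 12 \cdot 26 \left(-4\right) = 312 \left(-4\right) = -1248$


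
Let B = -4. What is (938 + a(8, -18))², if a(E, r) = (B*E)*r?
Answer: 2292196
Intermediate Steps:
a(E, r) = -4*E*r (a(E, r) = (-4*E)*r = -4*E*r)
(938 + a(8, -18))² = (938 - 4*8*(-18))² = (938 + 576)² = 1514² = 2292196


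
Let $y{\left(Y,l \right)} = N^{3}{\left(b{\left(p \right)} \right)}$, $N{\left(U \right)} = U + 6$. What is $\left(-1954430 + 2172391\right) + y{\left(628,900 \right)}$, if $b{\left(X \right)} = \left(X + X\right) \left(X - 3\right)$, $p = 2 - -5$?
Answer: $456289$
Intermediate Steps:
$p = 7$ ($p = 2 + 5 = 7$)
$b{\left(X \right)} = 2 X \left(-3 + X\right)$
$N{\left(U \right)} = 6 + U$
$y{\left(Y,l \right)} = 238328$ ($y{\left(Y,l \right)} = \left(6 + 2 \cdot 7 \left(-3 + 7\right)\right)^{3} = \left(6 + 2 \cdot 7 \cdot 4\right)^{3} = \left(6 + 56\right)^{3} = 62^{3} = 238328$)
$\left(-1954430 + 2172391\right) + y{\left(628,900 \right)} = \left(-1954430 + 2172391\right) + 238328 = 217961 + 238328 = 456289$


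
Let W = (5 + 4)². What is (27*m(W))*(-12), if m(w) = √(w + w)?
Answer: -2916*√2 ≈ -4123.8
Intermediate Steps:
W = 81 (W = 9² = 81)
m(w) = √2*√w (m(w) = √(2*w) = √2*√w)
(27*m(W))*(-12) = (27*(√2*√81))*(-12) = (27*(√2*9))*(-12) = (27*(9*√2))*(-12) = (243*√2)*(-12) = -2916*√2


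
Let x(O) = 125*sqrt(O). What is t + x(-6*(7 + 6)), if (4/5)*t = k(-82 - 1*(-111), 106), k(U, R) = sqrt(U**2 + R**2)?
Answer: 5*sqrt(12077)/4 + 125*I*sqrt(78) ≈ 137.37 + 1104.0*I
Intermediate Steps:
k(U, R) = sqrt(R**2 + U**2)
t = 5*sqrt(12077)/4 (t = 5*sqrt(106**2 + (-82 - 1*(-111))**2)/4 = 5*sqrt(11236 + (-82 + 111)**2)/4 = 5*sqrt(11236 + 29**2)/4 = 5*sqrt(11236 + 841)/4 = 5*sqrt(12077)/4 ≈ 137.37)
t + x(-6*(7 + 6)) = 5*sqrt(12077)/4 + 125*sqrt(-6*(7 + 6)) = 5*sqrt(12077)/4 + 125*sqrt(-6*13) = 5*sqrt(12077)/4 + 125*sqrt(-78) = 5*sqrt(12077)/4 + 125*(I*sqrt(78)) = 5*sqrt(12077)/4 + 125*I*sqrt(78)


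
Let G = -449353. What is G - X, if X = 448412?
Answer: -897765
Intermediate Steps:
G - X = -449353 - 1*448412 = -449353 - 448412 = -897765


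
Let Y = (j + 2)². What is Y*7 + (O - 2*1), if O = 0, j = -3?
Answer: 5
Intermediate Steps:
Y = 1 (Y = (-3 + 2)² = (-1)² = 1)
Y*7 + (O - 2*1) = 1*7 + (0 - 2*1) = 7 + (0 - 2) = 7 - 2 = 5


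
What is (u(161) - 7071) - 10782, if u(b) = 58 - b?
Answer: -17956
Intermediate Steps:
(u(161) - 7071) - 10782 = ((58 - 1*161) - 7071) - 10782 = ((58 - 161) - 7071) - 10782 = (-103 - 7071) - 10782 = -7174 - 10782 = -17956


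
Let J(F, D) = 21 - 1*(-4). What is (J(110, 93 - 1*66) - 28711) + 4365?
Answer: -24321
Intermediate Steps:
J(F, D) = 25 (J(F, D) = 21 + 4 = 25)
(J(110, 93 - 1*66) - 28711) + 4365 = (25 - 28711) + 4365 = -28686 + 4365 = -24321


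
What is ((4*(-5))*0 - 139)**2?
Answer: 19321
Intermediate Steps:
((4*(-5))*0 - 139)**2 = (-20*0 - 139)**2 = (0 - 139)**2 = (-139)**2 = 19321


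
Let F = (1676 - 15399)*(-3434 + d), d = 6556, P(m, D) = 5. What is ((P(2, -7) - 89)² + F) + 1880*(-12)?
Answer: -42858710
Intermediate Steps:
F = -42843206 (F = (1676 - 15399)*(-3434 + 6556) = -13723*3122 = -42843206)
((P(2, -7) - 89)² + F) + 1880*(-12) = ((5 - 89)² - 42843206) + 1880*(-12) = ((-84)² - 42843206) - 22560 = (7056 - 42843206) - 22560 = -42836150 - 22560 = -42858710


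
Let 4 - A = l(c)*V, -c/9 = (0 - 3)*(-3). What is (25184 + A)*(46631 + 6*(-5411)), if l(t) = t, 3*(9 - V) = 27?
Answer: 356788020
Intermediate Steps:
c = -81 (c = -9*(0 - 3)*(-3) = -(-27)*(-3) = -9*9 = -81)
V = 0 (V = 9 - ⅓*27 = 9 - 9 = 0)
A = 4 (A = 4 - (-81)*0 = 4 - 1*0 = 4 + 0 = 4)
(25184 + A)*(46631 + 6*(-5411)) = (25184 + 4)*(46631 + 6*(-5411)) = 25188*(46631 - 32466) = 25188*14165 = 356788020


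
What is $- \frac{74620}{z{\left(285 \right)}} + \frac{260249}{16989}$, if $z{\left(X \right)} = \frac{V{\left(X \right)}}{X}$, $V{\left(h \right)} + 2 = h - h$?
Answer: $\frac{180650243399}{16989} \approx 1.0633 \cdot 10^{7}$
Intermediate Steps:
$V{\left(h \right)} = -2$ ($V{\left(h \right)} = -2 + \left(h - h\right) = -2 + 0 = -2$)
$z{\left(X \right)} = - \frac{2}{X}$
$- \frac{74620}{z{\left(285 \right)}} + \frac{260249}{16989} = - \frac{74620}{\left(-2\right) \frac{1}{285}} + \frac{260249}{16989} = - \frac{74620}{\left(-2\right) \frac{1}{285}} + 260249 \cdot \frac{1}{16989} = - \frac{74620}{- \frac{2}{285}} + \frac{260249}{16989} = \left(-74620\right) \left(- \frac{285}{2}\right) + \frac{260249}{16989} = 10633350 + \frac{260249}{16989} = \frac{180650243399}{16989}$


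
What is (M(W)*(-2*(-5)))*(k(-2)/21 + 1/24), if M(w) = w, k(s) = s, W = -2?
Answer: 15/14 ≈ 1.0714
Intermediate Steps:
(M(W)*(-2*(-5)))*(k(-2)/21 + 1/24) = (-(-4)*(-5))*(-2/21 + 1/24) = (-2*10)*(-2*1/21 + 1*(1/24)) = -20*(-2/21 + 1/24) = -20*(-3/56) = 15/14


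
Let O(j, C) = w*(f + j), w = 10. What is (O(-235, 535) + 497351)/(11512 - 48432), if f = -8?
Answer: -494921/36920 ≈ -13.405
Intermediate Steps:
O(j, C) = -80 + 10*j (O(j, C) = 10*(-8 + j) = -80 + 10*j)
(O(-235, 535) + 497351)/(11512 - 48432) = ((-80 + 10*(-235)) + 497351)/(11512 - 48432) = ((-80 - 2350) + 497351)/(-36920) = (-2430 + 497351)*(-1/36920) = 494921*(-1/36920) = -494921/36920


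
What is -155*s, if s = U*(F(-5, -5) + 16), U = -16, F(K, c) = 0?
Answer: 39680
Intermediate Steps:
s = -256 (s = -16*(0 + 16) = -16*16 = -256)
-155*s = -155*(-256) = 39680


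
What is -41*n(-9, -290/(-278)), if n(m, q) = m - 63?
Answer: 2952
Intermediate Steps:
n(m, q) = -63 + m
-41*n(-9, -290/(-278)) = -41*(-63 - 9) = -41*(-72) = 2952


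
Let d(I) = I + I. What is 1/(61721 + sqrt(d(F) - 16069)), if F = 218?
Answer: 61721/3809497474 - 9*I*sqrt(193)/3809497474 ≈ 1.6202e-5 - 3.2821e-8*I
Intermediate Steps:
d(I) = 2*I
1/(61721 + sqrt(d(F) - 16069)) = 1/(61721 + sqrt(2*218 - 16069)) = 1/(61721 + sqrt(436 - 16069)) = 1/(61721 + sqrt(-15633)) = 1/(61721 + 9*I*sqrt(193))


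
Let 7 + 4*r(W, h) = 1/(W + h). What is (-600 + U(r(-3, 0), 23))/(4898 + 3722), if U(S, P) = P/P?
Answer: -599/8620 ≈ -0.069490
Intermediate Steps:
r(W, h) = -7/4 + 1/(4*(W + h))
U(S, P) = 1
(-600 + U(r(-3, 0), 23))/(4898 + 3722) = (-600 + 1)/(4898 + 3722) = -599/8620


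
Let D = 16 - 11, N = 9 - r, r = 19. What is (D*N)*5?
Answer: -250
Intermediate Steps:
N = -10 (N = 9 - 1*19 = 9 - 19 = -10)
D = 5
(D*N)*5 = (5*(-10))*5 = -50*5 = -250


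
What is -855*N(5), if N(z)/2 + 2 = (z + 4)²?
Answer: -135090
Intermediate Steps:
N(z) = -4 + 2*(4 + z)² (N(z) = -4 + 2*(z + 4)² = -4 + 2*(4 + z)²)
-855*N(5) = -855*(-4 + 2*(4 + 5)²) = -855*(-4 + 2*9²) = -855*(-4 + 2*81) = -855*(-4 + 162) = -855*158 = -135090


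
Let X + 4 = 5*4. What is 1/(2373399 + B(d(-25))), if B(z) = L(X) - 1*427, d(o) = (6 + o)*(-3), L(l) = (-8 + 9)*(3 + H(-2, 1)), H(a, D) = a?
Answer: 1/2372973 ≈ 4.2141e-7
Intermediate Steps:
X = 16 (X = -4 + 5*4 = -4 + 20 = 16)
L(l) = 1 (L(l) = (-8 + 9)*(3 - 2) = 1*1 = 1)
d(o) = -18 - 3*o
B(z) = -426 (B(z) = 1 - 1*427 = 1 - 427 = -426)
1/(2373399 + B(d(-25))) = 1/(2373399 - 426) = 1/2372973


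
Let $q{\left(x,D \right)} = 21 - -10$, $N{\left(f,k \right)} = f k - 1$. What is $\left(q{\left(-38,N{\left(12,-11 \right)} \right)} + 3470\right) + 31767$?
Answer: $35268$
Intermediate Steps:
$N{\left(f,k \right)} = -1 + f k$
$q{\left(x,D \right)} = 31$ ($q{\left(x,D \right)} = 21 + 10 = 31$)
$\left(q{\left(-38,N{\left(12,-11 \right)} \right)} + 3470\right) + 31767 = \left(31 + 3470\right) + 31767 = 3501 + 31767 = 35268$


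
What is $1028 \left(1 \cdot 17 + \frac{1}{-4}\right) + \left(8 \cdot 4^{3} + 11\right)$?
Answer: $17742$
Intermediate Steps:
$1028 \left(1 \cdot 17 + \frac{1}{-4}\right) + \left(8 \cdot 4^{3} + 11\right) = 1028 \left(17 - \frac{1}{4}\right) + \left(8 \cdot 64 + 11\right) = 1028 \cdot \frac{67}{4} + \left(512 + 11\right) = 17219 + 523 = 17742$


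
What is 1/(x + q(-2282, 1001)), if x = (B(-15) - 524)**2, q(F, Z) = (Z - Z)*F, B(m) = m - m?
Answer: 1/274576 ≈ 3.6420e-6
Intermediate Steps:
B(m) = 0
q(F, Z) = 0 (q(F, Z) = 0*F = 0)
x = 274576 (x = (0 - 524)**2 = (-524)**2 = 274576)
1/(x + q(-2282, 1001)) = 1/(274576 + 0) = 1/274576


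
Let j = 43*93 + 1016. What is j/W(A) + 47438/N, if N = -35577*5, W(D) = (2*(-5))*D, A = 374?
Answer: -12582487/7826940 ≈ -1.6076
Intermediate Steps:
W(D) = -10*D
j = 5015 (j = 3999 + 1016 = 5015)
N = -177885
j/W(A) + 47438/N = 5015/((-10*374)) + 47438/(-177885) = 5015/(-3740) + 47438*(-1/177885) = 5015*(-1/3740) - 47438/177885 = -59/44 - 47438/177885 = -12582487/7826940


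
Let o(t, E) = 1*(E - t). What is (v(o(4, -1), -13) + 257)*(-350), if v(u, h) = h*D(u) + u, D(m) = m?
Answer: -110950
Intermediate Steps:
o(t, E) = E - t
v(u, h) = u + h*u (v(u, h) = h*u + u = u + h*u)
(v(o(4, -1), -13) + 257)*(-350) = ((-1 - 1*4)*(1 - 13) + 257)*(-350) = ((-1 - 4)*(-12) + 257)*(-350) = (-5*(-12) + 257)*(-350) = (60 + 257)*(-350) = 317*(-350) = -110950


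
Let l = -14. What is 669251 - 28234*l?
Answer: 1064527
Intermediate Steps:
669251 - 28234*l = 669251 - 28234*(-14) = 669251 - 1*(-395276) = 669251 + 395276 = 1064527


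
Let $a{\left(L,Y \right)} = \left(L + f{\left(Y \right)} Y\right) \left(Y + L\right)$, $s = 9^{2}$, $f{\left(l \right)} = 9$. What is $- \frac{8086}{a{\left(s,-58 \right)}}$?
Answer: $\frac{8086}{10143} \approx 0.7972$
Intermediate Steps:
$s = 81$
$a{\left(L,Y \right)} = \left(L + Y\right) \left(L + 9 Y\right)$ ($a{\left(L,Y \right)} = \left(L + 9 Y\right) \left(Y + L\right) = \left(L + 9 Y\right) \left(L + Y\right) = \left(L + Y\right) \left(L + 9 Y\right)$)
$- \frac{8086}{a{\left(s,-58 \right)}} = - \frac{8086}{81^{2} + 9 \left(-58\right)^{2} + 10 \cdot 81 \left(-58\right)} = - \frac{8086}{6561 + 9 \cdot 3364 - 46980} = - \frac{8086}{6561 + 30276 - 46980} = - \frac{8086}{-10143} = \left(-8086\right) \left(- \frac{1}{10143}\right) = \frac{8086}{10143}$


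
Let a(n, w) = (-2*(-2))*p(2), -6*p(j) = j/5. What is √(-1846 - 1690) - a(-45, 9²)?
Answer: 4/15 + 4*I*√221 ≈ 0.26667 + 59.464*I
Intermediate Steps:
p(j) = -j/30 (p(j) = -j/(6*5) = -j/30)
a(n, w) = -4/15 (a(n, w) = (-2*(-2))*(-1/30*2) = 4*(-1/15) = -4/15)
√(-1846 - 1690) - a(-45, 9²) = √(-1846 - 1690) - 1*(-4/15) = √(-3536) + 4/15 = 4*I*√221 + 4/15 = 4/15 + 4*I*√221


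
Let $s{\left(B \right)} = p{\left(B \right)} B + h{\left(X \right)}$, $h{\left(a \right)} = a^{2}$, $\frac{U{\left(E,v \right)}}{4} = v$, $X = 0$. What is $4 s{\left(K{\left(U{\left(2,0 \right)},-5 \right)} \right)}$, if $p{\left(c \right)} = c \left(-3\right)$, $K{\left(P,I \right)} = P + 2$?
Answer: $-48$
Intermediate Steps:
$U{\left(E,v \right)} = 4 v$
$K{\left(P,I \right)} = 2 + P$
$p{\left(c \right)} = - 3 c$
$s{\left(B \right)} = - 3 B^{2}$ ($s{\left(B \right)} = - 3 B B + 0^{2} = - 3 B^{2} + 0 = - 3 B^{2}$)
$4 s{\left(K{\left(U{\left(2,0 \right)},-5 \right)} \right)} = 4 \left(- 3 \left(2 + 4 \cdot 0\right)^{2}\right) = 4 \left(- 3 \left(2 + 0\right)^{2}\right) = 4 \left(- 3 \cdot 2^{2}\right) = 4 \left(\left(-3\right) 4\right) = 4 \left(-12\right) = -48$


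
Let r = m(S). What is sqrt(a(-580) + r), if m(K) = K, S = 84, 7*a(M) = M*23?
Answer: 4*I*sqrt(5579)/7 ≈ 42.682*I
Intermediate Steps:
a(M) = 23*M/7 (a(M) = (M*23)/7 = (23*M)/7 = 23*M/7)
r = 84
sqrt(a(-580) + r) = sqrt((23/7)*(-580) + 84) = sqrt(-13340/7 + 84) = sqrt(-12752/7) = 4*I*sqrt(5579)/7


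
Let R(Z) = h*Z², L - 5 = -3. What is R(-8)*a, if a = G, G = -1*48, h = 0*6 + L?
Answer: -6144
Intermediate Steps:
L = 2 (L = 5 - 3 = 2)
h = 2 (h = 0*6 + 2 = 0 + 2 = 2)
R(Z) = 2*Z²
G = -48
a = -48
R(-8)*a = (2*(-8)²)*(-48) = (2*64)*(-48) = 128*(-48) = -6144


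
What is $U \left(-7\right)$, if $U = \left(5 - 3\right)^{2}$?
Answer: $-28$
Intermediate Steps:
$U = 4$ ($U = 2^{2} = 4$)
$U \left(-7\right) = 4 \left(-7\right) = -28$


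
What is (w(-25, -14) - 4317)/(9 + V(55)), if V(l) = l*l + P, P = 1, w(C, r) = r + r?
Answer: -869/607 ≈ -1.4316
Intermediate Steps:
w(C, r) = 2*r
V(l) = 1 + l² (V(l) = l*l + 1 = l² + 1 = 1 + l²)
(w(-25, -14) - 4317)/(9 + V(55)) = (2*(-14) - 4317)/(9 + (1 + 55²)) = (-28 - 4317)/(9 + (1 + 3025)) = -4345/(9 + 3026) = -4345/3035 = -4345*1/3035 = -869/607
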